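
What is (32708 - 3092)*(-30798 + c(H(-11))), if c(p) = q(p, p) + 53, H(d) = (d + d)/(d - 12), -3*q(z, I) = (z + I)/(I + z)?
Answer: -910553792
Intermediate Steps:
q(z, I) = -⅓ (q(z, I) = -(z + I)/(3*(I + z)) = -(I + z)/(3*(I + z)) = -⅓*1 = -⅓)
H(d) = 2*d/(-12 + d) (H(d) = (2*d)/(-12 + d) = 2*d/(-12 + d))
c(p) = 158/3 (c(p) = -⅓ + 53 = 158/3)
(32708 - 3092)*(-30798 + c(H(-11))) = (32708 - 3092)*(-30798 + 158/3) = 29616*(-92236/3) = -910553792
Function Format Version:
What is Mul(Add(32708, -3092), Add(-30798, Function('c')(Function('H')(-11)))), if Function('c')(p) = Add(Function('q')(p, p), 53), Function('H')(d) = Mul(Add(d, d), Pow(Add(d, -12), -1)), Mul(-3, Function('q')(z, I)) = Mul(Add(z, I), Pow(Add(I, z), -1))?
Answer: -910553792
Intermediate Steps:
Function('q')(z, I) = Rational(-1, 3) (Function('q')(z, I) = Mul(Rational(-1, 3), Mul(Add(z, I), Pow(Add(I, z), -1))) = Mul(Rational(-1, 3), Mul(Add(I, z), Pow(Add(I, z), -1))) = Mul(Rational(-1, 3), 1) = Rational(-1, 3))
Function('H')(d) = Mul(2, d, Pow(Add(-12, d), -1)) (Function('H')(d) = Mul(Mul(2, d), Pow(Add(-12, d), -1)) = Mul(2, d, Pow(Add(-12, d), -1)))
Function('c')(p) = Rational(158, 3) (Function('c')(p) = Add(Rational(-1, 3), 53) = Rational(158, 3))
Mul(Add(32708, -3092), Add(-30798, Function('c')(Function('H')(-11)))) = Mul(Add(32708, -3092), Add(-30798, Rational(158, 3))) = Mul(29616, Rational(-92236, 3)) = -910553792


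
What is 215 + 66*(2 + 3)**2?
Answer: 1865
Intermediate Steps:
215 + 66*(2 + 3)**2 = 215 + 66*5**2 = 215 + 66*25 = 215 + 1650 = 1865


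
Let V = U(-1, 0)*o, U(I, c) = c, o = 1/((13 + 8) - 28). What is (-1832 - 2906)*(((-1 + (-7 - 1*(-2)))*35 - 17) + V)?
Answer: 1075526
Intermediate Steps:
o = -⅐ (o = 1/(21 - 28) = 1/(-7) = -⅐ ≈ -0.14286)
V = 0 (V = 0*(-⅐) = 0)
(-1832 - 2906)*(((-1 + (-7 - 1*(-2)))*35 - 17) + V) = (-1832 - 2906)*(((-1 + (-7 - 1*(-2)))*35 - 17) + 0) = -4738*(((-1 + (-7 + 2))*35 - 17) + 0) = -4738*(((-1 - 5)*35 - 17) + 0) = -4738*((-6*35 - 17) + 0) = -4738*((-210 - 17) + 0) = -4738*(-227 + 0) = -4738*(-227) = 1075526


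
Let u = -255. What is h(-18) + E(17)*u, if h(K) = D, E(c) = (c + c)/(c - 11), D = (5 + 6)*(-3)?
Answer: -1478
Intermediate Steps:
D = -33 (D = 11*(-3) = -33)
E(c) = 2*c/(-11 + c) (E(c) = (2*c)/(-11 + c) = 2*c/(-11 + c))
h(K) = -33
h(-18) + E(17)*u = -33 + (2*17/(-11 + 17))*(-255) = -33 + (2*17/6)*(-255) = -33 + (2*17*(1/6))*(-255) = -33 + (17/3)*(-255) = -33 - 1445 = -1478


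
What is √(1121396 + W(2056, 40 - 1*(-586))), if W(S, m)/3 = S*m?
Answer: 2*√1245641 ≈ 2232.2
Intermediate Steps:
W(S, m) = 3*S*m (W(S, m) = 3*(S*m) = 3*S*m)
√(1121396 + W(2056, 40 - 1*(-586))) = √(1121396 + 3*2056*(40 - 1*(-586))) = √(1121396 + 3*2056*(40 + 586)) = √(1121396 + 3*2056*626) = √(1121396 + 3861168) = √4982564 = 2*√1245641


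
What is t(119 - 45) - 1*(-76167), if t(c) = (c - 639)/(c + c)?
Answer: 11272151/148 ≈ 76163.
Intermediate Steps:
t(c) = (-639 + c)/(2*c) (t(c) = (-639 + c)/((2*c)) = (-639 + c)*(1/(2*c)) = (-639 + c)/(2*c))
t(119 - 45) - 1*(-76167) = (-639 + (119 - 45))/(2*(119 - 45)) - 1*(-76167) = (½)*(-639 + 74)/74 + 76167 = (½)*(1/74)*(-565) + 76167 = -565/148 + 76167 = 11272151/148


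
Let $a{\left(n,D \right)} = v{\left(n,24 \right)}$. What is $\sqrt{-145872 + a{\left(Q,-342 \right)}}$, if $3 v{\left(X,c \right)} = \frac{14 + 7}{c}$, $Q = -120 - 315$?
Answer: $\frac{i \sqrt{21005526}}{12} \approx 381.93 i$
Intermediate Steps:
$Q = -435$ ($Q = -120 - 315 = -435$)
$v{\left(X,c \right)} = \frac{7}{c}$ ($v{\left(X,c \right)} = \frac{\left(14 + 7\right) \frac{1}{c}}{3} = \frac{21 \frac{1}{c}}{3} = \frac{7}{c}$)
$a{\left(n,D \right)} = \frac{7}{24}$
$\sqrt{-145872 + a{\left(Q,-342 \right)}} = \sqrt{-145872 + \frac{7}{24}} = \sqrt{- \frac{3500921}{24}} = \frac{i \sqrt{21005526}}{12}$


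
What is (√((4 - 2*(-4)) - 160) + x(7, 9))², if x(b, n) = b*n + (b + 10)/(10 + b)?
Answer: 3948 + 256*I*√37 ≈ 3948.0 + 1557.2*I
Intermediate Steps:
x(b, n) = 1 + b*n (x(b, n) = b*n + (10 + b)/(10 + b) = b*n + 1 = 1 + b*n)
(√((4 - 2*(-4)) - 160) + x(7, 9))² = (√((4 - 2*(-4)) - 160) + (1 + 7*9))² = (√((4 + 8) - 160) + (1 + 63))² = (√(12 - 160) + 64)² = (√(-148) + 64)² = (2*I*√37 + 64)² = (64 + 2*I*√37)²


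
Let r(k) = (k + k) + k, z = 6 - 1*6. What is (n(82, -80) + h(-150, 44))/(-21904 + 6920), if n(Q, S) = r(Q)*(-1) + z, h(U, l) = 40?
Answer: 103/7492 ≈ 0.013748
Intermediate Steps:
z = 0 (z = 6 - 6 = 0)
r(k) = 3*k (r(k) = 2*k + k = 3*k)
n(Q, S) = -3*Q (n(Q, S) = (3*Q)*(-1) + 0 = -3*Q + 0 = -3*Q)
(n(82, -80) + h(-150, 44))/(-21904 + 6920) = (-3*82 + 40)/(-21904 + 6920) = (-246 + 40)/(-14984) = -206*(-1/14984) = 103/7492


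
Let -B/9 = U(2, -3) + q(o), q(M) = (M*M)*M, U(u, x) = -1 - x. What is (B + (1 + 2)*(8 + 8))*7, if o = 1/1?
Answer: 147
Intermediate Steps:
o = 1
q(M) = M³ (q(M) = M²*M = M³)
B = -27 (B = -9*((-1 - 1*(-3)) + 1³) = -9*((-1 + 3) + 1) = -9*(2 + 1) = -9*3 = -27)
(B + (1 + 2)*(8 + 8))*7 = (-27 + (1 + 2)*(8 + 8))*7 = (-27 + 3*16)*7 = (-27 + 48)*7 = 21*7 = 147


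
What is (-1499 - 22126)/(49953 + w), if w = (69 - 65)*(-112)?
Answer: -4725/9901 ≈ -0.47722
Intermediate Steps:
w = -448 (w = 4*(-112) = -448)
(-1499 - 22126)/(49953 + w) = (-1499 - 22126)/(49953 - 448) = -23625/49505 = -23625*1/49505 = -4725/9901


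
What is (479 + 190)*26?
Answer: 17394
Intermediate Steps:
(479 + 190)*26 = 669*26 = 17394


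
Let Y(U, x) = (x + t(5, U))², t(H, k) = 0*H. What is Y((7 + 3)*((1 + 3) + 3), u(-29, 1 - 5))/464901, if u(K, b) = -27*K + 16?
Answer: 638401/464901 ≈ 1.3732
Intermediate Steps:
t(H, k) = 0
u(K, b) = 16 - 27*K
Y(U, x) = x² (Y(U, x) = (x + 0)² = x²)
Y((7 + 3)*((1 + 3) + 3), u(-29, 1 - 5))/464901 = (16 - 27*(-29))²/464901 = (16 + 783)²*(1/464901) = 799²*(1/464901) = 638401*(1/464901) = 638401/464901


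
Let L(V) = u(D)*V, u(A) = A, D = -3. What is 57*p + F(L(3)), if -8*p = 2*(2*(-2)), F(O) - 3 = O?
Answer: 51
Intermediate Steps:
L(V) = -3*V
F(O) = 3 + O
p = 1 (p = -2*(-2)/4 = -(-4)/4 = -⅛*(-8) = 1)
57*p + F(L(3)) = 57*1 + (3 - 3*3) = 57 + (3 - 9) = 57 - 6 = 51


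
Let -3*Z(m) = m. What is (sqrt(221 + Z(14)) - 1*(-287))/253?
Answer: 287/253 + sqrt(1947)/759 ≈ 1.1925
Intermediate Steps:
Z(m) = -m/3
(sqrt(221 + Z(14)) - 1*(-287))/253 = (sqrt(221 - 1/3*14) - 1*(-287))/253 = (sqrt(221 - 14/3) + 287)*(1/253) = (sqrt(649/3) + 287)*(1/253) = (sqrt(1947)/3 + 287)*(1/253) = (287 + sqrt(1947)/3)*(1/253) = 287/253 + sqrt(1947)/759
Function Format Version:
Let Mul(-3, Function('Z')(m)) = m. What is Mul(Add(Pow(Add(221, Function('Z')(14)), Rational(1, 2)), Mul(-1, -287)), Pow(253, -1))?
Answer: Add(Rational(287, 253), Mul(Rational(1, 759), Pow(1947, Rational(1, 2)))) ≈ 1.1925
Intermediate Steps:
Function('Z')(m) = Mul(Rational(-1, 3), m)
Mul(Add(Pow(Add(221, Function('Z')(14)), Rational(1, 2)), Mul(-1, -287)), Pow(253, -1)) = Mul(Add(Pow(Add(221, Mul(Rational(-1, 3), 14)), Rational(1, 2)), Mul(-1, -287)), Pow(253, -1)) = Mul(Add(Pow(Add(221, Rational(-14, 3)), Rational(1, 2)), 287), Rational(1, 253)) = Mul(Add(Pow(Rational(649, 3), Rational(1, 2)), 287), Rational(1, 253)) = Mul(Add(Mul(Rational(1, 3), Pow(1947, Rational(1, 2))), 287), Rational(1, 253)) = Mul(Add(287, Mul(Rational(1, 3), Pow(1947, Rational(1, 2)))), Rational(1, 253)) = Add(Rational(287, 253), Mul(Rational(1, 759), Pow(1947, Rational(1, 2))))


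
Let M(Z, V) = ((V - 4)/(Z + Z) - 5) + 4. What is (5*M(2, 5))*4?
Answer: -15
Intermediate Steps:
M(Z, V) = -1 + (-4 + V)/(2*Z) (M(Z, V) = ((-4 + V)/((2*Z)) - 5) + 4 = ((-4 + V)*(1/(2*Z)) - 5) + 4 = ((-4 + V)/(2*Z) - 5) + 4 = (-5 + (-4 + V)/(2*Z)) + 4 = -1 + (-4 + V)/(2*Z))
(5*M(2, 5))*4 = (5*((-2 + (½)*5 - 1*2)/2))*4 = (5*((-2 + 5/2 - 2)/2))*4 = (5*((½)*(-3/2)))*4 = (5*(-¾))*4 = -15/4*4 = -15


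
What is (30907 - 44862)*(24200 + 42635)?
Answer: -932682425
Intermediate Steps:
(30907 - 44862)*(24200 + 42635) = -13955*66835 = -932682425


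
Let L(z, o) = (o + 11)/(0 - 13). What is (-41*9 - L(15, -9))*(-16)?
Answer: 76720/13 ≈ 5901.5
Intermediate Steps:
L(z, o) = -11/13 - o/13 (L(z, o) = (11 + o)/(-13) = (11 + o)*(-1/13) = -11/13 - o/13)
(-41*9 - L(15, -9))*(-16) = (-41*9 - (-11/13 - 1/13*(-9)))*(-16) = (-369 - (-11/13 + 9/13))*(-16) = (-369 - 1*(-2/13))*(-16) = (-369 + 2/13)*(-16) = -4795/13*(-16) = 76720/13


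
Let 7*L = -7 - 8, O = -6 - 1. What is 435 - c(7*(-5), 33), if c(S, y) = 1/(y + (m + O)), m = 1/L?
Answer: 166590/383 ≈ 434.96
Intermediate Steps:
O = -7
L = -15/7 (L = (-7 - 8)/7 = (⅐)*(-15) = -15/7 ≈ -2.1429)
m = -7/15 (m = 1/(-15/7) = -7/15 ≈ -0.46667)
c(S, y) = 1/(-112/15 + y) (c(S, y) = 1/(y + (-7/15 - 7)) = 1/(y - 112/15) = 1/(-112/15 + y))
435 - c(7*(-5), 33) = 435 - 15/(-112 + 15*33) = 435 - 15/(-112 + 495) = 435 - 15/383 = 166590/383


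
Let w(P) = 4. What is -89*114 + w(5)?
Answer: -10142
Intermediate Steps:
-89*114 + w(5) = -89*114 + 4 = -10146 + 4 = -10142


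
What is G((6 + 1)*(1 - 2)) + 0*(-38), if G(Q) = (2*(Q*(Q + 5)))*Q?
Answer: -196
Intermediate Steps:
G(Q) = 2*Q²*(5 + Q) (G(Q) = (2*(Q*(5 + Q)))*Q = (2*Q*(5 + Q))*Q = 2*Q²*(5 + Q))
G((6 + 1)*(1 - 2)) + 0*(-38) = 2*((6 + 1)*(1 - 2))²*(5 + (6 + 1)*(1 - 2)) + 0*(-38) = 2*(7*(-1))²*(5 + 7*(-1)) + 0 = 2*(-7)²*(5 - 7) + 0 = 2*49*(-2) + 0 = -196 + 0 = -196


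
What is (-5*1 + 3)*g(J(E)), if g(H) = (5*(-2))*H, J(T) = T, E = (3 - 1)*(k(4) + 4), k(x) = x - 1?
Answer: 280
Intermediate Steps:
k(x) = -1 + x
E = 14 (E = (3 - 1)*((-1 + 4) + 4) = 2*(3 + 4) = 2*7 = 14)
g(H) = -10*H
(-5*1 + 3)*g(J(E)) = (-5*1 + 3)*(-10*14) = (-5 + 3)*(-140) = -2*(-140) = 280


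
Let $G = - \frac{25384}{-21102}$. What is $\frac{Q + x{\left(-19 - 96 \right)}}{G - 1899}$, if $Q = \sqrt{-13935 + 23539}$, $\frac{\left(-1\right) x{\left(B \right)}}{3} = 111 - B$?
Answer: $\frac{6119580}{20023657} \approx 0.30562$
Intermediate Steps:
$G = \frac{12692}{10551}$ ($G = \left(-25384\right) \left(- \frac{1}{21102}\right) = \frac{12692}{10551} \approx 1.2029$)
$x{\left(B \right)} = -333 + 3 B$ ($x{\left(B \right)} = - 3 \left(111 - B\right) = -333 + 3 B$)
$Q = 98$ ($Q = \sqrt{9604} = 98$)
$\frac{Q + x{\left(-19 - 96 \right)}}{G - 1899} = \frac{98 + \left(-333 + 3 \left(-19 - 96\right)\right)}{\frac{12692}{10551} - 1899} = \frac{98 + \left(-333 + 3 \left(-19 - 96\right)\right)}{- \frac{20023657}{10551}} = \left(98 + \left(-333 + 3 \left(-115\right)\right)\right) \left(- \frac{10551}{20023657}\right) = \left(98 - 678\right) \left(- \frac{10551}{20023657}\right) = \left(-580\right) \left(- \frac{10551}{20023657}\right) = \frac{6119580}{20023657}$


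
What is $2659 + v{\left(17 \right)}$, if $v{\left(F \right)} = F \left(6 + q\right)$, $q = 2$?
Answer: $2795$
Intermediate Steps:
$v{\left(F \right)} = 8 F$ ($v{\left(F \right)} = F \left(6 + 2\right) = F 8 = 8 F$)
$2659 + v{\left(17 \right)} = 2659 + 8 \cdot 17 = 2659 + 136 = 2795$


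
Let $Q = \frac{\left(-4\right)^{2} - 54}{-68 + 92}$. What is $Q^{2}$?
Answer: $\frac{361}{144} \approx 2.5069$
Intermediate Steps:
$Q = - \frac{19}{12}$ ($Q = \frac{16 - 54}{24} = \left(-38\right) \frac{1}{24} = - \frac{19}{12} \approx -1.5833$)
$Q^{2} = \left(- \frac{19}{12}\right)^{2} = \frac{361}{144}$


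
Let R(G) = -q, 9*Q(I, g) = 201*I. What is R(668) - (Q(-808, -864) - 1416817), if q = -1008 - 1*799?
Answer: 4310008/3 ≈ 1.4367e+6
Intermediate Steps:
Q(I, g) = 67*I/3 (Q(I, g) = (201*I)/9 = 67*I/3)
q = -1807 (q = -1008 - 799 = -1807)
R(G) = 1807 (R(G) = -1*(-1807) = 1807)
R(668) - (Q(-808, -864) - 1416817) = 1807 - ((67/3)*(-808) - 1416817) = 1807 - (-54136/3 - 1416817) = 1807 - 1*(-4304587/3) = 1807 + 4304587/3 = 4310008/3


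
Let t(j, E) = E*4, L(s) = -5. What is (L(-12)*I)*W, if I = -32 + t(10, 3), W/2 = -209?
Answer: -41800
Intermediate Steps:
W = -418 (W = 2*(-209) = -418)
t(j, E) = 4*E
I = -20 (I = -32 + 4*3 = -32 + 12 = -20)
(L(-12)*I)*W = -5*(-20)*(-418) = 100*(-418) = -41800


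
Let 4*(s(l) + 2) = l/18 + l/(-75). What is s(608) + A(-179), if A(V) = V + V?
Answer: -79556/225 ≈ -353.58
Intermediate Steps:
A(V) = 2*V
s(l) = -2 + 19*l/1800 (s(l) = -2 + (l/18 + l/(-75))/4 = -2 + (l*(1/18) + l*(-1/75))/4 = -2 + (l/18 - l/75)/4 = -2 + (19*l/450)/4 = -2 + 19*l/1800)
s(608) + A(-179) = (-2 + (19/1800)*608) + 2*(-179) = (-2 + 1444/225) - 358 = 994/225 - 358 = -79556/225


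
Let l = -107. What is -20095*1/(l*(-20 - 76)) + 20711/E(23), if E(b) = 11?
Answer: 212522347/112992 ≈ 1880.9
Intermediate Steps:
-20095*1/(l*(-20 - 76)) + 20711/E(23) = -20095*(-1/(107*(-20 - 76))) + 20711/11 = -20095/((-96*(-107))) + 20711*(1/11) = -20095/10272 + 20711/11 = 212522347/112992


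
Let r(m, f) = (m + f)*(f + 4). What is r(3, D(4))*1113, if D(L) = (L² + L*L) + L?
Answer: 1736280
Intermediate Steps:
D(L) = L + 2*L² (D(L) = (L² + L²) + L = 2*L² + L = L + 2*L²)
r(m, f) = (4 + f)*(f + m) (r(m, f) = (f + m)*(4 + f) = (4 + f)*(f + m))
r(3, D(4))*1113 = ((4*(1 + 2*4))² + 4*(4*(1 + 2*4)) + 4*3 + (4*(1 + 2*4))*3)*1113 = ((4*(1 + 8))² + 4*(4*(1 + 8)) + 12 + (4*(1 + 8))*3)*1113 = ((4*9)² + 4*(4*9) + 12 + (4*9)*3)*1113 = (36² + 4*36 + 12 + 36*3)*1113 = (1296 + 144 + 12 + 108)*1113 = 1560*1113 = 1736280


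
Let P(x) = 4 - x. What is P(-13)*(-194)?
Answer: -3298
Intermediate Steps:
P(-13)*(-194) = (4 - 1*(-13))*(-194) = (4 + 13)*(-194) = 17*(-194) = -3298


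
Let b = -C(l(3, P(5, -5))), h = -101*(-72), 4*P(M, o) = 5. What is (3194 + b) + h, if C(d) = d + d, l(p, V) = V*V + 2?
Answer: 83671/8 ≈ 10459.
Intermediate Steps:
P(M, o) = 5/4 (P(M, o) = (¼)*5 = 5/4)
h = 7272
l(p, V) = 2 + V² (l(p, V) = V² + 2 = 2 + V²)
C(d) = 2*d
b = -57/8 (b = -2*(2 + (5/4)²) = -2*(2 + 25/16) = -2*57/16 = -1*57/8 = -57/8 ≈ -7.1250)
(3194 + b) + h = (3194 - 57/8) + 7272 = 25495/8 + 7272 = 83671/8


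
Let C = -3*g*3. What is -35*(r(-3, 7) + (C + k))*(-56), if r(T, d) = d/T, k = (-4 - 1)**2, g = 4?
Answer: -78400/3 ≈ -26133.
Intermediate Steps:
k = 25 (k = (-5)**2 = 25)
C = -36 (C = -3*4*3 = -12*3 = -36)
-35*(r(-3, 7) + (C + k))*(-56) = -35*(7/(-3) + (-36 + 25))*(-56) = -35*(7*(-1/3) - 11)*(-56) = -35*(-7/3 - 11)*(-56) = -35*(-40/3)*(-56) = (1400/3)*(-56) = -78400/3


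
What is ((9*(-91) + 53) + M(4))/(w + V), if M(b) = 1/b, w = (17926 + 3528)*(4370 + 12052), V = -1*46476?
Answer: -1021/469694816 ≈ -2.1738e-6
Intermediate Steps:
V = -46476
w = 352317588 (w = 21454*16422 = 352317588)
((9*(-91) + 53) + M(4))/(w + V) = ((9*(-91) + 53) + 1/4)/(352317588 - 46476) = ((-819 + 53) + 1/4)/352271112 = (-766 + 1/4)*(1/352271112) = -3063/4*1/352271112 = -1021/469694816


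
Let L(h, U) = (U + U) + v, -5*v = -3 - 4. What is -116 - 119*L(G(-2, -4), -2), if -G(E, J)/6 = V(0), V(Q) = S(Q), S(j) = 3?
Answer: 967/5 ≈ 193.40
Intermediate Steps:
v = 7/5 (v = -(-3 - 4)/5 = -⅕*(-7) = 7/5 ≈ 1.4000)
V(Q) = 3
G(E, J) = -18 (G(E, J) = -6*3 = -18)
L(h, U) = 7/5 + 2*U (L(h, U) = (U + U) + 7/5 = 2*U + 7/5 = 7/5 + 2*U)
-116 - 119*L(G(-2, -4), -2) = -116 - 119*(7/5 + 2*(-2)) = -116 - 119*(7/5 - 4) = -116 - 119*(-13/5) = -116 + 1547/5 = 967/5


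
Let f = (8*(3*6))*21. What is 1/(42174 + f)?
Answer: 1/45198 ≈ 2.2125e-5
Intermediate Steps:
f = 3024 (f = (8*18)*21 = 144*21 = 3024)
1/(42174 + f) = 1/(42174 + 3024) = 1/45198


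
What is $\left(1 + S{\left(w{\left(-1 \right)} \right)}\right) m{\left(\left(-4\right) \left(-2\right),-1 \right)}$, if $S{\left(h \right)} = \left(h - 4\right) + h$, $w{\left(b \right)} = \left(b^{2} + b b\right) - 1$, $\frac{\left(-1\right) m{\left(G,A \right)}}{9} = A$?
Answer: $-9$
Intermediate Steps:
$m{\left(G,A \right)} = - 9 A$
$w{\left(b \right)} = -1 + 2 b^{2}$ ($w{\left(b \right)} = \left(b^{2} + b^{2}\right) - 1 = 2 b^{2} - 1 = -1 + 2 b^{2}$)
$S{\left(h \right)} = -4 + 2 h$ ($S{\left(h \right)} = \left(-4 + h\right) + h = -4 + 2 h$)
$\left(1 + S{\left(w{\left(-1 \right)} \right)}\right) m{\left(\left(-4\right) \left(-2\right),-1 \right)} = \left(1 - \left(4 - 2 \left(-1 + 2 \left(-1\right)^{2}\right)\right)\right) \left(\left(-9\right) \left(-1\right)\right) = \left(1 - \left(4 - 2 \left(-1 + 2 \cdot 1\right)\right)\right) 9 = \left(1 - \left(4 - 2 \left(-1 + 2\right)\right)\right) 9 = \left(1 + \left(-4 + 2 \cdot 1\right)\right) 9 = \left(1 + \left(-4 + 2\right)\right) 9 = \left(1 - 2\right) 9 = \left(-1\right) 9 = -9$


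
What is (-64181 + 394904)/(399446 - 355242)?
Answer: 330723/44204 ≈ 7.4817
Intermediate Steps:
(-64181 + 394904)/(399446 - 355242) = 330723/44204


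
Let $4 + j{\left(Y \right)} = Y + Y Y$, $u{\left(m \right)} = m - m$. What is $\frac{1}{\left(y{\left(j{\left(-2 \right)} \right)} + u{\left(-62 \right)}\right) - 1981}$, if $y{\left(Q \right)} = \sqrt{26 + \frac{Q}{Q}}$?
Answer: $- \frac{1981}{3924334} - \frac{3 \sqrt{3}}{3924334} \approx -0.00050612$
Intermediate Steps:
$u{\left(m \right)} = 0$
$j{\left(Y \right)} = -4 + Y + Y^{2}$ ($j{\left(Y \right)} = -4 + \left(Y + Y Y\right) = -4 + \left(Y + Y^{2}\right) = -4 + Y + Y^{2}$)
$y{\left(Q \right)} = 3 \sqrt{3}$ ($y{\left(Q \right)} = \sqrt{26 + 1} = \sqrt{27} = 3 \sqrt{3}$)
$\frac{1}{\left(y{\left(j{\left(-2 \right)} \right)} + u{\left(-62 \right)}\right) - 1981} = \frac{1}{\left(3 \sqrt{3} + 0\right) - 1981} = \frac{1}{3 \sqrt{3} - 1981} = \frac{1}{-1981 + 3 \sqrt{3}}$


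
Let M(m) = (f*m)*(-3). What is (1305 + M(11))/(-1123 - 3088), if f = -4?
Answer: -1437/4211 ≈ -0.34125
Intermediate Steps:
M(m) = 12*m (M(m) = -4*m*(-3) = 12*m)
(1305 + M(11))/(-1123 - 3088) = (1305 + 12*11)/(-1123 - 3088) = (1305 + 132)/(-4211) = 1437*(-1/4211) = -1437/4211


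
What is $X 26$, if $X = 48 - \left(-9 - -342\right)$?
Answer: $-7410$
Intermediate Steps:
$X = -285$ ($X = 48 - \left(-9 + 342\right) = 48 - 333 = -285$)
$X 26 = \left(-285\right) 26 = -7410$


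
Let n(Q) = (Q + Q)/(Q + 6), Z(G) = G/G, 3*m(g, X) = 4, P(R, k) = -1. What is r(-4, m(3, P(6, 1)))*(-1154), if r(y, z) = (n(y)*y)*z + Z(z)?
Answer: -77318/3 ≈ -25773.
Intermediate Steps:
m(g, X) = 4/3 (m(g, X) = (⅓)*4 = 4/3)
Z(G) = 1
n(Q) = 2*Q/(6 + Q) (n(Q) = (2*Q)/(6 + Q) = 2*Q/(6 + Q))
r(y, z) = 1 + 2*z*y²/(6 + y) (r(y, z) = ((2*y/(6 + y))*y)*z + 1 = (2*y²/(6 + y))*z + 1 = 2*z*y²/(6 + y) + 1 = 1 + 2*z*y²/(6 + y))
r(-4, m(3, P(6, 1)))*(-1154) = ((6 - 4 + 2*(4/3)*(-4)²)/(6 - 4))*(-1154) = ((6 - 4 + 2*(4/3)*16)/2)*(-1154) = ((6 - 4 + 128/3)/2)*(-1154) = ((½)*(134/3))*(-1154) = (67/3)*(-1154) = -77318/3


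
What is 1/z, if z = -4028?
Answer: -1/4028 ≈ -0.00024826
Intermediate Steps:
1/z = 1/(-4028) = -1/4028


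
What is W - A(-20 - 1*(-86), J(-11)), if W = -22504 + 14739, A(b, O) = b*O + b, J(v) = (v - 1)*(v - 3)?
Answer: -18919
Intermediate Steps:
J(v) = (-1 + v)*(-3 + v)
A(b, O) = b + O*b (A(b, O) = O*b + b = b + O*b)
W = -7765
W - A(-20 - 1*(-86), J(-11)) = -7765 - (-20 - 1*(-86))*(1 + (3 + (-11)² - 4*(-11))) = -7765 - (-20 + 86)*(1 + (3 + 121 + 44)) = -7765 - 66*(1 + 168) = -7765 - 66*169 = -7765 - 1*11154 = -7765 - 11154 = -18919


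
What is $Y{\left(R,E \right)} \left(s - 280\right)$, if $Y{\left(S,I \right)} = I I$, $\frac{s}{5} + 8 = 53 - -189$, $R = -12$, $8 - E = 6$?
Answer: $3560$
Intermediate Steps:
$E = 2$ ($E = 8 - 6 = 2$)
$s = 1170$ ($s = -40 + 5 \left(53 - -189\right) = -40 + 5 \left(53 + 189\right) = -40 + 5 \cdot 242 = -40 + 1210 = 1170$)
$Y{\left(S,I \right)} = I^{2}$
$Y{\left(R,E \right)} \left(s - 280\right) = 2^{2} \left(1170 - 280\right) = 4 \cdot 890 = 3560$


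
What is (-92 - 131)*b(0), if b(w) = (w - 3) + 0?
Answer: 669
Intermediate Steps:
b(w) = -3 + w (b(w) = (-3 + w) + 0 = -3 + w)
(-92 - 131)*b(0) = (-92 - 131)*(-3 + 0) = -223*(-3) = 669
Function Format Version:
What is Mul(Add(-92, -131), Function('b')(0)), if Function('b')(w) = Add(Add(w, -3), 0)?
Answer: 669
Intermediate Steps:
Function('b')(w) = Add(-3, w) (Function('b')(w) = Add(Add(-3, w), 0) = Add(-3, w))
Mul(Add(-92, -131), Function('b')(0)) = Mul(Add(-92, -131), Add(-3, 0)) = Mul(-223, -3) = 669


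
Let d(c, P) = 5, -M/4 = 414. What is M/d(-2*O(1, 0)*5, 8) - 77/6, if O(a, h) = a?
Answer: -10321/30 ≈ -344.03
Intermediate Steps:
M = -1656 (M = -4*414 = -1656)
M/d(-2*O(1, 0)*5, 8) - 77/6 = -1656/5 - 77/6 = -10321/30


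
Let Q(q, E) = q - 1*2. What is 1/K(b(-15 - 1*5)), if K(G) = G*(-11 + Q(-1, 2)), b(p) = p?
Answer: 1/280 ≈ 0.0035714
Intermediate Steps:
Q(q, E) = -2 + q (Q(q, E) = q - 2 = -2 + q)
K(G) = -14*G (K(G) = G*(-11 + (-2 - 1)) = G*(-11 - 3) = G*(-14) = -14*G)
1/K(b(-15 - 1*5)) = 1/(-14*(-15 - 1*5)) = 1/(-14*(-15 - 5)) = 1/(-14*(-20)) = 1/280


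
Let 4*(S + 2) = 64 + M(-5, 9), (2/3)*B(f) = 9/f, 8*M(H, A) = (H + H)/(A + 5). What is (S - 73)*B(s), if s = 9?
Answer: -39663/448 ≈ -88.533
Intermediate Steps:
M(H, A) = H/(4*(5 + A)) (M(H, A) = ((H + H)/(A + 5))/8 = ((2*H)/(5 + A))/8 = (2*H/(5 + A))/8 = H/(4*(5 + A)))
B(f) = 27/(2*f) (B(f) = 3*(9/f)/2 = 27/(2*f))
S = 3131/224 (S = -2 + (64 + (¼)*(-5)/(5 + 9))/4 = -2 + (64 + (¼)*(-5)/14)/4 = -2 + (64 + (¼)*(-5)*(1/14))/4 = -2 + (64 - 5/56)/4 = -2 + (¼)*(3579/56) = -2 + 3579/224 = 3131/224 ≈ 13.978)
(S - 73)*B(s) = (3131/224 - 73)*((27/2)/9) = -356967/(448*9) = -13221/224*3/2 = -39663/448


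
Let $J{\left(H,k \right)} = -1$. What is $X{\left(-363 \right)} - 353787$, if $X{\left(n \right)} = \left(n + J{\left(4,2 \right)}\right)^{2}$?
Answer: $-221291$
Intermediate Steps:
$X{\left(n \right)} = \left(-1 + n\right)^{2}$ ($X{\left(n \right)} = \left(n - 1\right)^{2} = \left(-1 + n\right)^{2}$)
$X{\left(-363 \right)} - 353787 = \left(-1 - 363\right)^{2} - 353787 = \left(-364\right)^{2} - 353787 = 132496 - 353787 = -221291$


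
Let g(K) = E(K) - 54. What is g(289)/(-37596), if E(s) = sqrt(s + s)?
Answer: 9/6266 - 17*sqrt(2)/37596 ≈ 0.00079685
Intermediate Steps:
E(s) = sqrt(2)*sqrt(s) (E(s) = sqrt(2*s) = sqrt(2)*sqrt(s))
g(K) = -54 + sqrt(2)*sqrt(K) (g(K) = sqrt(2)*sqrt(K) - 54 = -54 + sqrt(2)*sqrt(K))
g(289)/(-37596) = (-54 + sqrt(2)*sqrt(289))/(-37596) = (-54 + sqrt(2)*17)*(-1/37596) = (-54 + 17*sqrt(2))*(-1/37596) = 9/6266 - 17*sqrt(2)/37596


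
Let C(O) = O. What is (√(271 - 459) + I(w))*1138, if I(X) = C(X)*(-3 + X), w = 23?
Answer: 523480 + 2276*I*√47 ≈ 5.2348e+5 + 15603.0*I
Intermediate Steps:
I(X) = X*(-3 + X)
(√(271 - 459) + I(w))*1138 = (√(271 - 459) + 23*(-3 + 23))*1138 = (√(-188) + 23*20)*1138 = (2*I*√47 + 460)*1138 = (460 + 2*I*√47)*1138 = 523480 + 2276*I*√47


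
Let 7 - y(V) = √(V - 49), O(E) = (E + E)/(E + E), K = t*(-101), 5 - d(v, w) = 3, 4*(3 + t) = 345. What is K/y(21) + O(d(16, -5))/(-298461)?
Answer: -10038138857/13132284 - 33633*I*√7/154 ≈ -764.39 - 577.82*I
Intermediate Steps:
t = 333/4 (t = -3 + (¼)*345 = -3 + 345/4 = 333/4 ≈ 83.250)
d(v, w) = 2 (d(v, w) = 5 - 1*3 = 5 - 3 = 2)
K = -33633/4 (K = (333/4)*(-101) = -33633/4 ≈ -8408.3)
O(E) = 1 (O(E) = (2*E)/((2*E)) = (2*E)*(1/(2*E)) = 1)
y(V) = 7 - √(-49 + V) (y(V) = 7 - √(V - 49) = 7 - √(-49 + V))
K/y(21) + O(d(16, -5))/(-298461) = -33633/(4*(7 - √(-49 + 21))) + 1/(-298461) = -33633/(4*(7 - √(-28))) + 1*(-1/298461) = -33633/(4*(7 - 2*I*√7)) - 1/298461 = -1/298461 - 33633/(4*(7 - 2*I*√7))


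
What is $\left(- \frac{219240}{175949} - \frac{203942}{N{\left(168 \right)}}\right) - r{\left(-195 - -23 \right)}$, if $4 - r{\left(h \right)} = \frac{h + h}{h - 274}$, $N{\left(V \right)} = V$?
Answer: $- \frac{4015746291017}{3295876668} \approx -1218.4$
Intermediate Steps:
$r{\left(h \right)} = 4 - \frac{2 h}{-274 + h}$ ($r{\left(h \right)} = 4 - \frac{h + h}{h - 274} = 4 - \frac{2 h}{-274 + h}$)
$\left(- \frac{219240}{175949} - \frac{203942}{N{\left(168 \right)}}\right) - r{\left(-195 - -23 \right)} = \left(- \frac{219240}{175949} - \frac{203942}{168}\right) - \frac{2 \left(-548 - 172\right)}{-274 - 172} = \left(\left(-219240\right) \frac{1}{175949} - \frac{101971}{84}\right) - \frac{2 \left(-548 + \left(-195 + 23\right)\right)}{-274 + \left(-195 + 23\right)} = \left(- \frac{219240}{175949} - \frac{101971}{84}\right) - \frac{2 \left(-548 - 172\right)}{-274 - 172} = - \frac{17960111639}{14779716} - 2 \frac{1}{-446} \left(-720\right) = - \frac{17960111639}{14779716} - 2 \left(- \frac{1}{446}\right) \left(-720\right) = - \frac{17960111639}{14779716} - \frac{720}{223} = - \frac{4015746291017}{3295876668}$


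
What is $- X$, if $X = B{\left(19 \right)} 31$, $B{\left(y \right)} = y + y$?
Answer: $-1178$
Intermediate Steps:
$B{\left(y \right)} = 2 y$
$X = 1178$ ($X = 2 \cdot 19 \cdot 31 = 38 \cdot 31 = 1178$)
$- X = \left(-1\right) 1178 = -1178$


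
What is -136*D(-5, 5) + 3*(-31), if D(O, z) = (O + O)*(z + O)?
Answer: -93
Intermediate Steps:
D(O, z) = 2*O*(O + z) (D(O, z) = (2*O)*(O + z) = 2*O*(O + z))
-136*D(-5, 5) + 3*(-31) = -272*(-5)*(-5 + 5) + 3*(-31) = -272*(-5)*0 - 93 = -136*0 - 93 = 0 - 93 = -93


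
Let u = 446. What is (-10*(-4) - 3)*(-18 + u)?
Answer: 15836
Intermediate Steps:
(-10*(-4) - 3)*(-18 + u) = (-10*(-4) - 3)*(-18 + 446) = (40 - 3)*428 = 37*428 = 15836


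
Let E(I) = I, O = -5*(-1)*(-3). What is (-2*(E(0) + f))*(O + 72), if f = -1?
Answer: 114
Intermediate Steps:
O = -15 (O = 5*(-3) = -15)
(-2*(E(0) + f))*(O + 72) = (-2*(0 - 1))*(-15 + 72) = -2*(-1)*57 = 2*57 = 114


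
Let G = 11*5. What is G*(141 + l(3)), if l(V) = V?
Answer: 7920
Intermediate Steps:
G = 55
G*(141 + l(3)) = 55*(141 + 3) = 55*144 = 7920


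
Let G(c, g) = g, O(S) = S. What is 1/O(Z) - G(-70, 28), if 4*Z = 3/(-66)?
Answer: -116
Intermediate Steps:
Z = -1/88 (Z = (3/(-66))/4 = (3*(-1/66))/4 = (¼)*(-1/22) = -1/88 ≈ -0.011364)
1/O(Z) - G(-70, 28) = 1/(-1/88) - 1*28 = -88 - 28 = -116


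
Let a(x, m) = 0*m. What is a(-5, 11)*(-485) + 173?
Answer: 173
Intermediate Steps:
a(x, m) = 0
a(-5, 11)*(-485) + 173 = 0*(-485) + 173 = 0 + 173 = 173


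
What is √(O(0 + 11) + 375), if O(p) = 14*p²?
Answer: √2069 ≈ 45.486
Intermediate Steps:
√(O(0 + 11) + 375) = √(14*(0 + 11)² + 375) = √(14*11² + 375) = √(14*121 + 375) = √(1694 + 375) = √2069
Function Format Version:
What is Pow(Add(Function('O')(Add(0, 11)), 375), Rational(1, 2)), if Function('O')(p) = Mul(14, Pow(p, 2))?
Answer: Pow(2069, Rational(1, 2)) ≈ 45.486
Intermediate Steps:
Pow(Add(Function('O')(Add(0, 11)), 375), Rational(1, 2)) = Pow(Add(Mul(14, Pow(Add(0, 11), 2)), 375), Rational(1, 2)) = Pow(Add(Mul(14, Pow(11, 2)), 375), Rational(1, 2)) = Pow(Add(Mul(14, 121), 375), Rational(1, 2)) = Pow(Add(1694, 375), Rational(1, 2)) = Pow(2069, Rational(1, 2))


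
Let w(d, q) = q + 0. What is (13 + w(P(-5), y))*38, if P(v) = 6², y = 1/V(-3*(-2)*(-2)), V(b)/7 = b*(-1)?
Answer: 20767/42 ≈ 494.45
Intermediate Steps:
V(b) = -7*b (V(b) = 7*(b*(-1)) = 7*(-b) = -7*b)
y = 1/84 (y = 1/(-7*(-3*(-2))*(-2)) = 1/(-42*(-2)) = 1/(-7*(-12)) = 1/84 ≈ 0.011905)
P(v) = 36
w(d, q) = q
(13 + w(P(-5), y))*38 = (13 + 1/84)*38 = (1093/84)*38 = 20767/42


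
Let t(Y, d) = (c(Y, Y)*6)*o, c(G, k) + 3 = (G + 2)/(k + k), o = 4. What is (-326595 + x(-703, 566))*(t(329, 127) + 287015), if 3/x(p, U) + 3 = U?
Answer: -17359120752839058/185227 ≈ -9.3718e+10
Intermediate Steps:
x(p, U) = 3/(-3 + U)
c(G, k) = -3 + (2 + G)/(2*k) (c(G, k) = -3 + (G + 2)/(k + k) = -3 + (2 + G)/((2*k)) = -3 + (2 + G)*(1/(2*k)) = -3 + (2 + G)/(2*k))
t(Y, d) = 12*(2 - 5*Y)/Y (t(Y, d) = (((2 + Y - 6*Y)/(2*Y))*6)*4 = (((2 - 5*Y)/(2*Y))*6)*4 = (3*(2 - 5*Y)/Y)*4 = 12*(2 - 5*Y)/Y)
(-326595 + x(-703, 566))*(t(329, 127) + 287015) = (-326595 + 3/(-3 + 566))*((-60 + 24/329) + 287015) = (-326595 + 3/563)*((-60 + 24*(1/329)) + 287015) = (-326595 + 3*(1/563))*((-60 + 24/329) + 287015) = (-326595 + 3/563)*(-19716/329 + 287015) = -183872982/563*94408219/329 = -17359120752839058/185227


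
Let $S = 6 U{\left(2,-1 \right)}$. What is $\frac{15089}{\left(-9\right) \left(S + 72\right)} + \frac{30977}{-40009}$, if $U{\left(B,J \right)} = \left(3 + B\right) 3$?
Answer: $- \frac{648860267}{58333122} \approx -11.123$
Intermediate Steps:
$U{\left(B,J \right)} = 9 + 3 B$
$S = 90$ ($S = 6 \left(9 + 3 \cdot 2\right) = 6 \left(9 + 6\right) = 6 \cdot 15 = 90$)
$\frac{15089}{\left(-9\right) \left(S + 72\right)} + \frac{30977}{-40009} = \frac{15089}{\left(-9\right) \left(90 + 72\right)} + \frac{30977}{-40009} = \frac{15089}{\left(-9\right) 162} + 30977 \left(- \frac{1}{40009}\right) = \frac{15089}{-1458} - \frac{30977}{40009} = 15089 \left(- \frac{1}{1458}\right) - \frac{30977}{40009} = - \frac{15089}{1458} - \frac{30977}{40009} = - \frac{648860267}{58333122}$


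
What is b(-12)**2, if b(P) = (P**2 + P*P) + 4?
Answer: 85264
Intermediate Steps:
b(P) = 4 + 2*P**2 (b(P) = (P**2 + P**2) + 4 = 2*P**2 + 4 = 4 + 2*P**2)
b(-12)**2 = (4 + 2*(-12)**2)**2 = (4 + 2*144)**2 = (4 + 288)**2 = 292**2 = 85264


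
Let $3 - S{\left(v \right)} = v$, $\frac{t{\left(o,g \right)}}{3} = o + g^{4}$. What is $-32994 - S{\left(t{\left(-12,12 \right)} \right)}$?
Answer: $29175$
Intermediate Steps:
$t{\left(o,g \right)} = 3 o + 3 g^{4}$ ($t{\left(o,g \right)} = 3 \left(o + g^{4}\right) = 3 o + 3 g^{4}$)
$S{\left(v \right)} = 3 - v$
$-32994 - S{\left(t{\left(-12,12 \right)} \right)} = -32994 - \left(3 - \left(3 \left(-12\right) + 3 \cdot 12^{4}\right)\right) = -32994 - \left(3 - \left(-36 + 3 \cdot 20736\right)\right) = -32994 - \left(3 - \left(-36 + 62208\right)\right) = -32994 - \left(3 - 62172\right) = -32994 - -62169 = -32994 + 62169 = 29175$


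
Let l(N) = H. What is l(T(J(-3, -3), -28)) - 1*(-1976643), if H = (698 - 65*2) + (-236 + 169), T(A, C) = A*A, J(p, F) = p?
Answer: 1977144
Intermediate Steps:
T(A, C) = A²
H = 501 (H = (698 - 130) - 67 = 568 - 67 = 501)
l(N) = 501
l(T(J(-3, -3), -28)) - 1*(-1976643) = 501 - 1*(-1976643) = 501 + 1976643 = 1977144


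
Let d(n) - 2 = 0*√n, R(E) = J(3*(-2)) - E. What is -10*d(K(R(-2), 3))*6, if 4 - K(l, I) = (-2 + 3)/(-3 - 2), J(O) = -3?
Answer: -120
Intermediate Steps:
R(E) = -3 - E
K(l, I) = 21/5 (K(l, I) = 4 - (-2 + 3)/(-3 - 2) = 4 - 1/(-5) = 4 - (-1)/5 = 4 - 1*(-⅕) = 4 + ⅕ = 21/5)
d(n) = 2 (d(n) = 2 + 0*√n = 2 + 0 = 2)
-10*d(K(R(-2), 3))*6 = -10*2*6 = -20*6 = -120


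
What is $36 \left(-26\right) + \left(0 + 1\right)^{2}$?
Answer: $-935$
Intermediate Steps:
$36 \left(-26\right) + \left(0 + 1\right)^{2} = -936 + 1^{2} = -936 + 1 = -935$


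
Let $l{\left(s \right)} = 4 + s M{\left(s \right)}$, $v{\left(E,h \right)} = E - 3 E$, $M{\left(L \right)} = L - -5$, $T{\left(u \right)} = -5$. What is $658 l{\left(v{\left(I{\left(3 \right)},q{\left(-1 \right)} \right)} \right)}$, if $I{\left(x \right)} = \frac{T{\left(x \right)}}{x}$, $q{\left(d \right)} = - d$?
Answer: $\frac{188188}{9} \approx 20910.0$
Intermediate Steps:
$I{\left(x \right)} = - \frac{5}{x}$
$M{\left(L \right)} = 5 + L$ ($M{\left(L \right)} = L + 5 = 5 + L$)
$v{\left(E,h \right)} = - 2 E$
$l{\left(s \right)} = 4 + s \left(5 + s\right)$
$658 l{\left(v{\left(I{\left(3 \right)},q{\left(-1 \right)} \right)} \right)} = 658 \left(4 + - 2 \left(- \frac{5}{3}\right) \left(5 - 2 \left(- \frac{5}{3}\right)\right)\right) = 658 \left(4 + - 2 \left(\left(-5\right) \frac{1}{3}\right) \left(5 - 2 \left(\left(-5\right) \frac{1}{3}\right)\right)\right) = 658 \left(4 + \left(-2\right) \left(- \frac{5}{3}\right) \left(5 - - \frac{10}{3}\right)\right) = 658 \left(4 + \frac{10 \left(5 + \frac{10}{3}\right)}{3}\right) = 658 \left(4 + \frac{10}{3} \cdot \frac{25}{3}\right) = 658 \left(4 + \frac{250}{9}\right) = 658 \cdot \frac{286}{9} = \frac{188188}{9}$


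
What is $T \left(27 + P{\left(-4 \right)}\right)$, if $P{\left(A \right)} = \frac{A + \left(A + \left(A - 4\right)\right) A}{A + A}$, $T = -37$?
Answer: $- \frac{1591}{2} \approx -795.5$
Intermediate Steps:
$P{\left(A \right)} = \frac{A + A \left(-4 + 2 A\right)}{2 A}$ ($P{\left(A \right)} = \frac{A + \left(A + \left(A - 4\right)\right) A}{2 A} = \left(A + \left(A + \left(-4 + A\right)\right) A\right) \frac{1}{2 A} = \left(A + \left(-4 + 2 A\right) A\right) \frac{1}{2 A} = \left(A + A \left(-4 + 2 A\right)\right) \frac{1}{2 A} = \frac{A + A \left(-4 + 2 A\right)}{2 A}$)
$T \left(27 + P{\left(-4 \right)}\right) = - 37 \left(27 - \frac{11}{2}\right) = \left(-37\right) \frac{43}{2} = - \frac{1591}{2}$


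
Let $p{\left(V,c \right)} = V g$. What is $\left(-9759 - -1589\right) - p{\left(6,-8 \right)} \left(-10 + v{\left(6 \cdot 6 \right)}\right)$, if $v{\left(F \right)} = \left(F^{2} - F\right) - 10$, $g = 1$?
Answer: $-15610$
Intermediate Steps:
$p{\left(V,c \right)} = V$ ($p{\left(V,c \right)} = V 1 = V$)
$v{\left(F \right)} = -10 + F^{2} - F$
$\left(-9759 - -1589\right) - p{\left(6,-8 \right)} \left(-10 + v{\left(6 \cdot 6 \right)}\right) = \left(-9759 - -1589\right) - 6 \left(-10 - \left(10 - 1296 + 36\right)\right) = \left(-9759 + 1589\right) - 6 \left(-10 - \left(46 - 1296\right)\right) = -8170 - 6 \left(-10 - -1250\right) = -8170 - 6 \left(-10 + 1250\right) = -8170 - 6 \cdot 1240 = -8170 - 7440 = -15610$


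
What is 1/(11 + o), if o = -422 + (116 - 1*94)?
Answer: -1/389 ≈ -0.0025707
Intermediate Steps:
o = -400 (o = -422 + (116 - 94) = -422 + 22 = -400)
1/(11 + o) = 1/(11 - 400) = 1/(-389) = -1/389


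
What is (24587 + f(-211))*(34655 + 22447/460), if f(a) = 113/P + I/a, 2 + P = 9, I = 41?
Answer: 116019899673117/135884 ≈ 8.5382e+8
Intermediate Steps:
P = 7 (P = -2 + 9 = 7)
f(a) = 113/7 + 41/a
(24587 + f(-211))*(34655 + 22447/460) = (24587 + (113/7 + 41/(-211)))*(34655 + 22447/460) = (24587 + (113/7 + 41*(-1/211)))*(34655 + 22447*(1/460)) = (24587 + (113/7 - 41/211))*(34655 + 22447/460) = (24587 + 23556/1477)*(15963747/460) = (36338555/1477)*(15963747/460) = 116019899673117/135884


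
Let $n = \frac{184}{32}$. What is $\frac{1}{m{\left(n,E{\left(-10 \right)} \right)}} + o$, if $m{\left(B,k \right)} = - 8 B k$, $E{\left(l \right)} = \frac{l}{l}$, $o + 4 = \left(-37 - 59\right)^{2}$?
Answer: $\frac{423751}{46} \approx 9212.0$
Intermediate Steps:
$o = 9212$ ($o = -4 + \left(-37 - 59\right)^{2} = -4 + \left(-96\right)^{2} = -4 + 9216 = 9212$)
$E{\left(l \right)} = 1$
$n = \frac{23}{4}$ ($n = 184 \cdot \frac{1}{32} = \frac{23}{4} \approx 5.75$)
$m{\left(B,k \right)} = - 8 B k$
$\frac{1}{m{\left(n,E{\left(-10 \right)} \right)}} + o = \frac{1}{\left(-8\right) \frac{23}{4} \cdot 1} + 9212 = \frac{1}{-46} + 9212 = - \frac{1}{46} + 9212 = \frac{423751}{46}$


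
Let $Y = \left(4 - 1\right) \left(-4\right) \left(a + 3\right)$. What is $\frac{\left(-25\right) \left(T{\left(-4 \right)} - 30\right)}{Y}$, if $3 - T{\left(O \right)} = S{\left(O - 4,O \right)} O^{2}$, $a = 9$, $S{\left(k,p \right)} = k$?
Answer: $\frac{2525}{144} \approx 17.535$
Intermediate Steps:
$T{\left(O \right)} = 3 - O^{2} \left(-4 + O\right)$ ($T{\left(O \right)} = 3 - \left(O - 4\right) O^{2} = 3 - \left(-4 + O\right) O^{2} = 3 - O^{2} \left(-4 + O\right)$)
$Y = -144$ ($Y = \left(4 - 1\right) \left(-4\right) \left(9 + 3\right) = 3 \left(-4\right) 12 = \left(-12\right) 12 = -144$)
$\frac{\left(-25\right) \left(T{\left(-4 \right)} - 30\right)}{Y} = \frac{\left(-25\right) \left(\left(3 + \left(-4\right)^{2} \left(4 - -4\right)\right) - 30\right)}{-144} = - 25 \left(\left(3 + 16 \left(4 + 4\right)\right) - 30\right) \left(- \frac{1}{144}\right) = - 25 \left(\left(3 + 16 \cdot 8\right) - 30\right) \left(- \frac{1}{144}\right) = - 25 \left(\left(3 + 128\right) - 30\right) \left(- \frac{1}{144}\right) = - 25 \left(131 - 30\right) \left(- \frac{1}{144}\right) = \left(-25\right) 101 \left(- \frac{1}{144}\right) = \left(-2525\right) \left(- \frac{1}{144}\right) = \frac{2525}{144}$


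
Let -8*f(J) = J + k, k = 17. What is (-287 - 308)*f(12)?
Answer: 17255/8 ≈ 2156.9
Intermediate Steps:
f(J) = -17/8 - J/8 (f(J) = -(J + 17)/8 = -(17 + J)/8 = -17/8 - J/8)
(-287 - 308)*f(12) = (-287 - 308)*(-17/8 - 1/8*12) = -595*(-17/8 - 3/2) = -595*(-29/8) = 17255/8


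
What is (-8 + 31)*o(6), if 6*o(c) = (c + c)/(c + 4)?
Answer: 23/5 ≈ 4.6000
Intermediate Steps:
o(c) = c/(3*(4 + c)) (o(c) = ((c + c)/(c + 4))/6 = ((2*c)/(4 + c))/6 = (2*c/(4 + c))/6 = c/(3*(4 + c)))
(-8 + 31)*o(6) = (-8 + 31)*((⅓)*6/(4 + 6)) = 23*((⅓)*6/10) = 23*((⅓)*6*(⅒)) = 23*(⅕) = 23/5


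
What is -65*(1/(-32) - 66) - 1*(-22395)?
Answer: 853985/32 ≈ 26687.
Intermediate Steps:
-65*(1/(-32) - 66) - 1*(-22395) = -65*(-1/32 - 66) + 22395 = -65*(-2113/32) + 22395 = 137345/32 + 22395 = 853985/32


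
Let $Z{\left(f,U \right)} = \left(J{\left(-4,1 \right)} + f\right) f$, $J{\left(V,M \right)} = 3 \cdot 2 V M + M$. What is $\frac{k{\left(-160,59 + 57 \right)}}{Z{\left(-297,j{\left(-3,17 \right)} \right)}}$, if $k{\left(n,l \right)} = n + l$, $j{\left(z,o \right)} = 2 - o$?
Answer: $- \frac{1}{2160} \approx -0.00046296$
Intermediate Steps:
$J{\left(V,M \right)} = M + 6 M V$ ($J{\left(V,M \right)} = 6 V M + M = 6 M V + M = M + 6 M V$)
$Z{\left(f,U \right)} = f \left(-23 + f\right)$ ($Z{\left(f,U \right)} = \left(1 \left(1 + 6 \left(-4\right)\right) + f\right) f = \left(1 \left(1 - 24\right) + f\right) f = \left(1 \left(-23\right) + f\right) f = \left(-23 + f\right) f = f \left(-23 + f\right)$)
$k{\left(n,l \right)} = l + n$
$\frac{k{\left(-160,59 + 57 \right)}}{Z{\left(-297,j{\left(-3,17 \right)} \right)}} = \frac{\left(59 + 57\right) - 160}{\left(-297\right) \left(-23 - 297\right)} = \frac{116 - 160}{\left(-297\right) \left(-320\right)} = - \frac{44}{95040} = \left(-44\right) \frac{1}{95040} = - \frac{1}{2160}$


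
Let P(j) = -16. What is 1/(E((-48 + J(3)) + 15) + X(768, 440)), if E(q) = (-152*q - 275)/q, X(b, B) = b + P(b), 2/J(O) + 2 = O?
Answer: 31/18875 ≈ 0.0016424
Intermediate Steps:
J(O) = 2/(-2 + O)
X(b, B) = -16 + b (X(b, B) = b - 16 = -16 + b)
E(q) = (-275 - 152*q)/q
1/(E((-48 + J(3)) + 15) + X(768, 440)) = 1/((-152 - 275/((-48 + 2/(-2 + 3)) + 15)) + (-16 + 768)) = 1/((-152 - 275/((-48 + 2/1) + 15)) + 752) = 1/((-152 - 275/((-48 + 2*1) + 15)) + 752) = 1/((-152 - 275/((-48 + 2) + 15)) + 752) = 1/((-152 - 275/(-46 + 15)) + 752) = 1/((-152 - 275/(-31)) + 752) = 1/((-152 - 275*(-1/31)) + 752) = 1/((-152 + 275/31) + 752) = 1/(-4437/31 + 752) = 1/(18875/31) = 31/18875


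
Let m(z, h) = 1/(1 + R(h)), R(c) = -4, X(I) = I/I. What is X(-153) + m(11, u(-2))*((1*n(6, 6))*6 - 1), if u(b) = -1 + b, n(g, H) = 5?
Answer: -26/3 ≈ -8.6667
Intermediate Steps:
X(I) = 1
m(z, h) = -⅓ (m(z, h) = 1/(1 - 4) = 1/(-3) = -⅓)
X(-153) + m(11, u(-2))*((1*n(6, 6))*6 - 1) = 1 - ((1*5)*6 - 1)/3 = 1 - (5*6 - 1)/3 = 1 - (30 - 1)/3 = 1 - ⅓*29 = 1 - 29/3 = -26/3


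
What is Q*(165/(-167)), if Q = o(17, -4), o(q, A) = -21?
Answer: 3465/167 ≈ 20.749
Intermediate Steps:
Q = -21
Q*(165/(-167)) = -3465/(-167) = -3465*(-1)/167 = -21*(-165/167) = 3465/167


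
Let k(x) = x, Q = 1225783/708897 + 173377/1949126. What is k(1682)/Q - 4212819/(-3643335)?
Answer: 941993947323152755517/1016940599374032005 ≈ 926.30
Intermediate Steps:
Q = 2512111950827/1381729574022 (Q = 1225783*(1/708897) + 173377*(1/1949126) = 1225783/708897 + 173377/1949126 = 2512111950827/1381729574022 ≈ 1.8181)
k(1682)/Q - 4212819/(-3643335) = 1682/(2512111950827/1381729574022) - 4212819/(-3643335) = 1682*(1381729574022/2512111950827) - 4212819*(-1/3643335) = 2324069143505004/2512111950827 + 468091/404815 = 941993947323152755517/1016940599374032005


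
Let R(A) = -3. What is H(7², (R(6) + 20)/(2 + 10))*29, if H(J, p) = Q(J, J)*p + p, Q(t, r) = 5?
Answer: 493/2 ≈ 246.50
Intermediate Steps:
H(J, p) = 6*p (H(J, p) = 5*p + p = 6*p)
H(7², (R(6) + 20)/(2 + 10))*29 = (6*((-3 + 20)/(2 + 10)))*29 = (6*(17/12))*29 = (17/2)*29 = 493/2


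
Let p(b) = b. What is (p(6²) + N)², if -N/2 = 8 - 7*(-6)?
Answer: 4096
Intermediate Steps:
N = -100 (N = -2*(8 - 7*(-6)) = -2*(8 + 42) = -2*50 = -100)
(p(6²) + N)² = (6² - 100)² = (36 - 100)² = (-64)² = 4096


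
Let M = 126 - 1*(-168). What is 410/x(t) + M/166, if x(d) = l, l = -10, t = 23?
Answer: -3256/83 ≈ -39.229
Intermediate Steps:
x(d) = -10
M = 294 (M = 126 + 168 = 294)
410/x(t) + M/166 = 410/(-10) + 294/166 = 410*(-⅒) + 294*(1/166) = -41 + 147/83 = -3256/83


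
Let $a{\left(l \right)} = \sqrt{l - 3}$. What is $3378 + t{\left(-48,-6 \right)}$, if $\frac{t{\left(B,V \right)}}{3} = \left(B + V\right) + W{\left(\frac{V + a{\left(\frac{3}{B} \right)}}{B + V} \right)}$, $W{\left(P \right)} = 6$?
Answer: $3234$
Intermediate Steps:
$a{\left(l \right)} = \sqrt{-3 + l}$
$t{\left(B,V \right)} = 18 + 3 B + 3 V$ ($t{\left(B,V \right)} = 3 \left(\left(B + V\right) + 6\right) = 3 \left(6 + B + V\right) = 18 + 3 B + 3 V$)
$3378 + t{\left(-48,-6 \right)} = 3378 + \left(18 + 3 \left(-48\right) + 3 \left(-6\right)\right) = 3378 - 144 = 3234$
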